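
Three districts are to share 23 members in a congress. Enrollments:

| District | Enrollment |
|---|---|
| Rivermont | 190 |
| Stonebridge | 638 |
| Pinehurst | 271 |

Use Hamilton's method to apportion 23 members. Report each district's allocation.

Rivermont: 4, Stonebridge: 13, Pinehurst: 6

The standard divisor is 1099/23 ≈ 47.783.
Standard quotas: Rivermont 3.976, Stonebridge 13.352, Pinehurst 5.672.
Lower quotas: Rivermont 3, Stonebridge 13, Pinehurst 5 (sum 21, leaving 2 seats).
Remainders in descending order: Rivermont 0.976, Pinehurst 0.672, Stonebridge 0.352.
The surplus seats go to Rivermont, Pinehurst.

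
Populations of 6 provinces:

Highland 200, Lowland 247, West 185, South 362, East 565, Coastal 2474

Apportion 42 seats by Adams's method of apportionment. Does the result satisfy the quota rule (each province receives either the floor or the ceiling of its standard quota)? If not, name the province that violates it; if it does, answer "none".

none

Standard quotas: Highland 2.083, Lowland 2.572, West 1.927, South 3.770, East 5.884, Coastal 25.764.
Adams allocation: Highland 2, Lowland 3, West 2, South 4, East 6, Coastal 25.
Every allocation lies between the lower and upper quota.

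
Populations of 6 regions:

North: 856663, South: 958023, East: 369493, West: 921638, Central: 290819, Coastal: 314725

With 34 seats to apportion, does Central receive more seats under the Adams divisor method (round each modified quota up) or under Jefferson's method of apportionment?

Adams

Adams: North 8, South 8, East 4, West 8, Central 3, Coastal 3.
Jefferson: North 8, South 9, East 3, West 9, Central 2, Coastal 3.
Central gets 3 under Adams and 2 under Jefferson.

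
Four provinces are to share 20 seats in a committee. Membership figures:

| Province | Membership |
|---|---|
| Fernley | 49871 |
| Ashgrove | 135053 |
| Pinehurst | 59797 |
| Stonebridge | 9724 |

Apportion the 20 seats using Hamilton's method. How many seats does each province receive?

Standard divisor: 254445 ÷ 20 ≈ 12722.25.
Standard quotas: Fernley 3.9200, Ashgrove 10.6155, Pinehurst 4.7002, Stonebridge 0.7643.
Lower quotas: Fernley 3, Ashgrove 10, Pinehurst 4, Stonebridge 0 (sum 17, leaving 3 seats).
Remainders in descending order: Fernley 0.9200, Stonebridge 0.7643, Pinehurst 0.7002, Ashgrove 0.6155.
Largest remainders: Fernley, Stonebridge, Pinehurst receive the extra seats.

Fernley 4, Ashgrove 10, Pinehurst 5, Stonebridge 1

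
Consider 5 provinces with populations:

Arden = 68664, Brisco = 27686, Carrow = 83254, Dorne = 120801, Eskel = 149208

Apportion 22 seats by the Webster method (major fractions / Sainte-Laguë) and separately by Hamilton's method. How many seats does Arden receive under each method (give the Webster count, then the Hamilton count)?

Webster: Arden 3, Brisco 1, Carrow 4, Dorne 6, Eskel 8.
Hamilton: Arden 4, Brisco 1, Carrow 4, Dorne 6, Eskel 7.
Arden gets 3 under Webster and 4 under Hamilton.

3 and 4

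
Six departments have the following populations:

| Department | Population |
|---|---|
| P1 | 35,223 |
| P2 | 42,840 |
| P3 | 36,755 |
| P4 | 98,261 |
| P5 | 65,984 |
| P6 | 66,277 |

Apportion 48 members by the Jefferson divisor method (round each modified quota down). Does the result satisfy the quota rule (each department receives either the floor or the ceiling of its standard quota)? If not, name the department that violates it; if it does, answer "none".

none

Standard quotas: P1 4.896, P2 5.954, P3 5.109, P4 13.658, P5 9.171, P6 9.212.
Jefferson allocation: P1 5, P2 6, P3 5, P4 14, P5 9, P6 9.
Every allocation lies between the lower and upper quota.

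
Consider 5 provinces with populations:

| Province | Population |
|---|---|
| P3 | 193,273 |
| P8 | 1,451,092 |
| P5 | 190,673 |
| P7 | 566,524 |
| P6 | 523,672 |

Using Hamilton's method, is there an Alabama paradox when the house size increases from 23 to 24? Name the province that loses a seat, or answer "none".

P5

At 23 seats: P3 2, P8 11, P5 2, P7 4, P6 4.
At 24 seats: P3 2, P8 12, P5 1, P7 5, P6 4.
P5 drops from 2 to 1.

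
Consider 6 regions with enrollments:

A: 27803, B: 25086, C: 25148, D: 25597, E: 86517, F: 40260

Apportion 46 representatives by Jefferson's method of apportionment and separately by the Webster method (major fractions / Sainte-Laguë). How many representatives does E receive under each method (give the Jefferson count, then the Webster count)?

Jefferson: A 5, B 5, C 5, D 5, E 18, F 8.
Webster: A 6, B 5, C 5, D 5, E 17, F 8.
E gets 18 under Jefferson and 17 under Webster.

18 and 17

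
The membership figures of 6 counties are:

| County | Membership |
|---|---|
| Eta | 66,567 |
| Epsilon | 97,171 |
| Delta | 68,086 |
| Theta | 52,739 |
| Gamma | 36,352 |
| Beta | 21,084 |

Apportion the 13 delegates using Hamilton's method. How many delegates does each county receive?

Eta: 2; Epsilon: 4; Delta: 3; Theta: 2; Gamma: 1; Beta: 1

Standard divisor: 341999 ÷ 13 ≈ 26307.615.
Standard quotas: Eta 2.5303, Epsilon 3.6936, Delta 2.5881, Theta 2.0047, Gamma 1.3818, Beta 0.8014.
Lower quotas: Eta 2, Epsilon 3, Delta 2, Theta 2, Gamma 1, Beta 0 (sum 10, leaving 3 seats).
Remainders in descending order: Beta 0.8014, Epsilon 0.6936, Delta 0.5881, Eta 0.5303, Gamma 0.3818, Theta 0.0047.
Largest remainders: Beta, Epsilon, Delta receive the extra seats.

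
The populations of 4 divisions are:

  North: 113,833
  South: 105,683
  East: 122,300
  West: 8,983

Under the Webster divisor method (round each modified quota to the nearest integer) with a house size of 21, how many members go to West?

1

Standard divisor 350799/21 ≈ 16704.714; standard quotas: North 6.814, South 6.327, East 7.321, West 0.538.
Rounding to the nearest integer gives North 7, South 6, East 7, West 1 — total 21, matching the house size, so no adjustment is needed.
West receives 1.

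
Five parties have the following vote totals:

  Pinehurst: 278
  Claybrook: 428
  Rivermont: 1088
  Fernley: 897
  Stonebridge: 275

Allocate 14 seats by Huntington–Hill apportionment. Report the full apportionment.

Pinehurst=1, Claybrook=2, Rivermont=5, Fernley=5, Stonebridge=1

With divisor 200: modified quotas Pinehurst 1.390, Claybrook 2.140, Rivermont 5.440, Fernley 4.485, Stonebridge 1.375.
Geometric-mean thresholds: Pinehurst √(1·2)=1.414, Claybrook √(2·3)=2.449, Rivermont √(5·6)=5.477, Fernley √(4·5)=4.472, Stonebridge √(1·2)=1.414.
Each quota rounded against its threshold gives Pinehurst 1, Claybrook 2, Rivermont 5, Fernley 5, Stonebridge 1 (total 14).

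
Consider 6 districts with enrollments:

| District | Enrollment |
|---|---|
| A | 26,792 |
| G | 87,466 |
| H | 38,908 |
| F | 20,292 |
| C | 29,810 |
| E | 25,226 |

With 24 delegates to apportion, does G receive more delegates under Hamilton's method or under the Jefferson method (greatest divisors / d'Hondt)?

Hamilton: A 3, G 9, H 4, F 2, C 3, E 3.
Jefferson: A 3, G 10, H 4, F 2, C 3, E 2.
G gets 9 under Hamilton and 10 under Jefferson.

Jefferson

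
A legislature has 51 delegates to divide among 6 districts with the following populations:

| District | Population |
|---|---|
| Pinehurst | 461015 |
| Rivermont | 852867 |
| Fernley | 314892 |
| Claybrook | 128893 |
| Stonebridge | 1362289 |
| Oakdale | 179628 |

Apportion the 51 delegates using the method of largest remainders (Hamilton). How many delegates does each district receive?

The standard divisor is 3299584/51 ≈ 64697.725.
Standard quotas: Pinehurst 7.1257, Rivermont 13.1823, Fernley 4.8671, Claybrook 1.9922, Stonebridge 21.0562, Oakdale 2.7764.
Lower quotas: Pinehurst 7, Rivermont 13, Fernley 4, Claybrook 1, Stonebridge 21, Oakdale 2 (sum 48, leaving 3 seats).
Remainders in descending order: Claybrook 0.9922, Fernley 0.8671, Oakdale 0.7764, Rivermont 0.1823, Pinehurst 0.1257, Stonebridge 0.0562.
Largest remainders: Claybrook, Fernley, Oakdale receive the extra seats.

Pinehurst=7, Rivermont=13, Fernley=5, Claybrook=2, Stonebridge=21, Oakdale=3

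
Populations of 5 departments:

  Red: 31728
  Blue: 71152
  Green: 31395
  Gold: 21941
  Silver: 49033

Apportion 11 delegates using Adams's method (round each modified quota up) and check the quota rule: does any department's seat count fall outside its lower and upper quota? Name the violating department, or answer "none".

none

Standard quotas: Red 1.700, Blue 3.813, Green 1.683, Gold 1.176, Silver 2.628.
Adams allocation: Red 2, Blue 3, Green 2, Gold 1, Silver 3.
Every allocation lies between the lower and upper quota.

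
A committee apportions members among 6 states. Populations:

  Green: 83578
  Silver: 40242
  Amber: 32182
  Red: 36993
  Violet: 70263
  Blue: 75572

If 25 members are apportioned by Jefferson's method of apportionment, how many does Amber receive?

Standard divisor 338830/25 ≈ 13553.2; standard quotas: Green 6.167, Silver 2.969, Amber 2.374, Red 2.729, Violet 5.184, Blue 5.576.
Rounding down gives 6, 2, 2, 2, 5, 5 = 22 seats, so the divisor must be adjusted.
With modified divisor 12100: modified quotas Green 6.907, Silver 3.326, Amber 2.660, Red 3.057, Violet 5.807, Blue 6.246.
Rounding down: Green 6, Silver 3, Amber 2, Red 3, Violet 5, Blue 6 (total 25).
Amber receives 2.

2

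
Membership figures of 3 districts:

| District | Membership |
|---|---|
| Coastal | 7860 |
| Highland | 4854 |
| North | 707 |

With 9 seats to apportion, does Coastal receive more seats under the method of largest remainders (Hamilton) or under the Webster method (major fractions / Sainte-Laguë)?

Hamilton: Coastal 5, Highland 3, North 1.
Webster: Coastal 6, Highland 3, North 0.
Coastal gets 5 under Hamilton and 6 under Webster.

Webster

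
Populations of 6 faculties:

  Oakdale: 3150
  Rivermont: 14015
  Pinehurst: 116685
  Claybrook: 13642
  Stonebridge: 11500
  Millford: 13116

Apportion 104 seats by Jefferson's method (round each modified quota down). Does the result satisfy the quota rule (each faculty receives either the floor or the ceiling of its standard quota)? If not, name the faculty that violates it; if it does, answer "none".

Pinehurst

Standard quotas: Oakdale 1.903, Rivermont 8.469, Pinehurst 70.509, Claybrook 8.243, Stonebridge 6.949, Millford 7.926.
Jefferson allocation: Oakdale 1, Rivermont 8, Pinehurst 72, Claybrook 8, Stonebridge 7, Millford 8.
Pinehurst has quota 70.509 (lower 70, upper 71) but receives 72 — outside the quota interval.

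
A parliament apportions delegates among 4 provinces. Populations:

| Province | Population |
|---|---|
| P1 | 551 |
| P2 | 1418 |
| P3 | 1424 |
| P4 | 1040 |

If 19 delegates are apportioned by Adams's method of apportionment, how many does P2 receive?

Standard divisor 4433/19 ≈ 233.316; standard quotas: P1 2.362, P2 6.078, P3 6.103, P4 4.457.
Rounding up gives 3, 7, 7, 5 = 22 seats, so the divisor must be adjusted.
With modified divisor 270: modified quotas P1 2.041, P2 5.252, P3 5.274, P4 3.852.
Rounding up: P1 3, P2 6, P3 6, P4 4 (total 19).
P2 receives 6.

6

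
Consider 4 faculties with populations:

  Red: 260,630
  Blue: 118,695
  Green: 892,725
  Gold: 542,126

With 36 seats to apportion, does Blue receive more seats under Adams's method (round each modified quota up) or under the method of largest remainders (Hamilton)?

Adams

Adams: Red 5, Blue 3, Green 17, Gold 11.
Hamilton: Red 5, Blue 2, Green 18, Gold 11.
Blue gets 3 under Adams and 2 under Hamilton.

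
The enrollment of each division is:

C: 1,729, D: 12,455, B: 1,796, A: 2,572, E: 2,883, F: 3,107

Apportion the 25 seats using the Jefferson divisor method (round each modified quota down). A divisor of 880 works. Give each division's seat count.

With modified divisor 880: modified quotas C 1.965, D 14.153, B 2.041, A 2.923, E 3.276, F 3.531.
Rounding down: C 1, D 14, B 2, A 2, E 3, F 3 (total 25).

C 1, D 14, B 2, A 2, E 3, F 3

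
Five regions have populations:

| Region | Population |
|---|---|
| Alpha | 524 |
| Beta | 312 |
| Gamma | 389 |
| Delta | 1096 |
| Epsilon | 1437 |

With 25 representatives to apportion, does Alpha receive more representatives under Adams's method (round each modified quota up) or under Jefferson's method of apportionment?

Adams: Alpha 4, Beta 2, Gamma 3, Delta 7, Epsilon 9.
Jefferson: Alpha 3, Beta 2, Gamma 2, Delta 8, Epsilon 10.
Alpha gets 4 under Adams and 3 under Jefferson.

Adams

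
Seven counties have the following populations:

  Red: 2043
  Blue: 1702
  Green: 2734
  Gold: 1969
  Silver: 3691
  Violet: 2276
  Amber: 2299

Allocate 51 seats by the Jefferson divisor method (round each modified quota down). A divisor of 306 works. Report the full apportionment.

With modified divisor 306: modified quotas Red 6.676, Blue 5.562, Green 8.935, Gold 6.435, Silver 12.062, Violet 7.438, Amber 7.513.
Rounding down: Red 6, Blue 5, Green 8, Gold 6, Silver 12, Violet 7, Amber 7 (total 51).

Red 6, Blue 5, Green 8, Gold 6, Silver 12, Violet 7, Amber 7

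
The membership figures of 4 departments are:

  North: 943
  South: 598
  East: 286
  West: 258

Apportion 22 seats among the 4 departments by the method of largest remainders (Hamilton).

Standard divisor: 2085 ÷ 22 ≈ 94.773.
Standard quotas: North 9.950, South 6.310, East 3.018, West 2.722.
Lower quotas: North 9, South 6, East 3, West 2 (sum 20, leaving 2 seats).
Remainders in descending order: North 0.950, West 0.722, South 0.310, East 0.018.
The surplus seats go to North, West.

North=10; South=6; East=3; West=3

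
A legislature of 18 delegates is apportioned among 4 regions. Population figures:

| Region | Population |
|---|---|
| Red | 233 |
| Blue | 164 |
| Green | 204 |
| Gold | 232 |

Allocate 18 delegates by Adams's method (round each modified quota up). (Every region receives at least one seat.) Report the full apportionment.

Standard divisor 833/18 ≈ 46.278; standard quotas: Red 5.035, Blue 3.544, Green 4.408, Gold 5.013.
Rounding up gives 6, 4, 5, 6 = 21 seats, so the divisor must be adjusted.
With modified divisor 53: modified quotas Red 4.396, Blue 3.094, Green 3.849, Gold 4.377.
Rounding up: Red 5, Blue 4, Green 4, Gold 5 (total 18).

Red 5, Blue 4, Green 4, Gold 5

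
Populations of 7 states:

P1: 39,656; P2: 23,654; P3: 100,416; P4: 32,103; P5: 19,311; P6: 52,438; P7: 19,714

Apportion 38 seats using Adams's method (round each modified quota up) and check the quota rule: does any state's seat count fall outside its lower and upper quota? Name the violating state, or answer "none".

none

Standard quotas: P1 5.245, P2 3.129, P3 13.282, P4 4.246, P5 2.554, P6 6.936, P7 2.608.
Adams allocation: P1 5, P2 3, P3 13, P4 4, P5 3, P6 7, P7 3.
Every allocation lies between the lower and upper quota.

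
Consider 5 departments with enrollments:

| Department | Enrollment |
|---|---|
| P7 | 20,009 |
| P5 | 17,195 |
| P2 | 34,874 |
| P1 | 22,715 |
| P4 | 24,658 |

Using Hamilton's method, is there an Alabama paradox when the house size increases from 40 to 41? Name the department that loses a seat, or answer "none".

none

At 40 seats: P7 7, P5 6, P2 12, P1 7, P4 8.
At 41 seats: P7 7, P5 6, P2 12, P1 8, P4 8.
No department's allocation decreased.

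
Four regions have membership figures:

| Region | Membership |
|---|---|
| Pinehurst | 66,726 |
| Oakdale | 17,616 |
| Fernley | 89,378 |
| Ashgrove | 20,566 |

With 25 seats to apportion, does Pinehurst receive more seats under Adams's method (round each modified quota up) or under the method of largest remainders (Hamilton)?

Hamilton

Adams: Pinehurst 8, Oakdale 3, Fernley 11, Ashgrove 3.
Hamilton: Pinehurst 9, Oakdale 2, Fernley 11, Ashgrove 3.
Pinehurst gets 8 under Adams and 9 under Hamilton.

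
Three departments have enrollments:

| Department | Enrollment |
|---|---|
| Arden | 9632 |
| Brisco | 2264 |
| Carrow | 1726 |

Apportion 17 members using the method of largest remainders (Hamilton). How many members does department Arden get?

12

Total 13622; standard divisor 13622/17 ≈ 801.294.
Standard quotas: Arden 12.0206, Brisco 2.8254, Carrow 2.1540.
Lower quotas: Arden 12, Brisco 2, Carrow 2 (sum 16, leaving 1 seat).
Remainders in descending order: Brisco 0.8254, Carrow 0.1540, Arden 0.0206.
The surplus seat goes to Brisco.
Arden receives 12.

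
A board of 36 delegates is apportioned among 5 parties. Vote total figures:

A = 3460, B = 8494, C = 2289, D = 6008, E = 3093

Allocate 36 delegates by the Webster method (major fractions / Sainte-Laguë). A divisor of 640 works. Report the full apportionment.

With modified divisor 640: modified quotas A 5.406, B 13.272, C 3.577, D 9.387, E 4.833.
Rounding to the nearest integer: A 5, B 13, C 4, D 9, E 5 (total 36).

A 5, B 13, C 4, D 9, E 5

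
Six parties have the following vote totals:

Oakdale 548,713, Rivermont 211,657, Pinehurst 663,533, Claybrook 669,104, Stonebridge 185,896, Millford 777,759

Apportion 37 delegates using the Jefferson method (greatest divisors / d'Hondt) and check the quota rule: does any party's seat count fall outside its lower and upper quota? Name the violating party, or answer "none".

Standard quotas: Oakdale 6.642, Rivermont 2.562, Pinehurst 8.032, Claybrook 8.099, Stonebridge 2.250, Millford 9.415.
Jefferson allocation: Oakdale 7, Rivermont 2, Pinehurst 8, Claybrook 8, Stonebridge 2, Millford 10.
Every allocation lies between the lower and upper quota.

none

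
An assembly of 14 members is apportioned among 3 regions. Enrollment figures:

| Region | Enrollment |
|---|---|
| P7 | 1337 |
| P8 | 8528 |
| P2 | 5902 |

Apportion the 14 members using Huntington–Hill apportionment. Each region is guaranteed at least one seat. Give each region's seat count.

With divisor 1109: modified quotas P7 1.206, P8 7.690, P2 5.322.
Geometric-mean thresholds: P7 √(1·2)=1.414, P8 √(7·8)=7.483, P2 √(5·6)=5.477.
Each quota rounded against its threshold gives P7 1, P8 8, P2 5 (total 14).

P7: 1, P8: 8, P2: 5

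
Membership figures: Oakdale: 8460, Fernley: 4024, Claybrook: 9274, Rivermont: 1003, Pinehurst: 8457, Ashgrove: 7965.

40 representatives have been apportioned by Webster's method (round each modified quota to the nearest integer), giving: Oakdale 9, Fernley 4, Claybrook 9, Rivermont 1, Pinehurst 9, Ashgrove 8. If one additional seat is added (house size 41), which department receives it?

Priority for the next seat is population ÷ (current seats + 0.5).
Priorities: Oakdale 890.526, Fernley 894.222, Claybrook 976.211, Rivermont 668.667, Pinehurst 890.211, Ashgrove 937.059.
Highest priority: Claybrook.

Claybrook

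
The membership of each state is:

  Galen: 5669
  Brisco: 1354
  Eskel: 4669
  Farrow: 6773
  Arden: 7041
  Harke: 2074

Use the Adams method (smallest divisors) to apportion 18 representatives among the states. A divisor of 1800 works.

With modified divisor 1800: modified quotas Galen 3.149, Brisco 0.752, Eskel 2.594, Farrow 3.763, Arden 3.912, Harke 1.152.
Rounding up: Galen 4, Brisco 1, Eskel 3, Farrow 4, Arden 4, Harke 2 (total 18).

Galen 4, Brisco 1, Eskel 3, Farrow 4, Arden 4, Harke 2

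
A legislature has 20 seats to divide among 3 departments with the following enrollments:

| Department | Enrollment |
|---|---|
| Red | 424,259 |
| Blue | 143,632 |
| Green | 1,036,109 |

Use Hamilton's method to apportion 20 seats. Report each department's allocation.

Red: 5; Blue: 2; Green: 13

Total 1604000; standard divisor 1604000/20 = 80200.
Standard quotas: Red 5.2900, Blue 1.7909, Green 12.9191.
Lower quotas: Red 5, Blue 1, Green 12 (sum 18, leaving 2 seats).
Remainders in descending order: Green 0.9191, Blue 0.7909, Red 0.2900.
Largest remainders: Green, Blue receive the extra seats.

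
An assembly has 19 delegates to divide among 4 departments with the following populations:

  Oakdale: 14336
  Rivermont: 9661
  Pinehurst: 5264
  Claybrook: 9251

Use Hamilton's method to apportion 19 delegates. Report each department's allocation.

Standard divisor: 38512 ÷ 19 ≈ 2026.947.
Standard quotas: Oakdale 7.0727, Rivermont 4.7663, Pinehurst 2.5970, Claybrook 4.5640.
Lower quotas: Oakdale 7, Rivermont 4, Pinehurst 2, Claybrook 4 (sum 17, leaving 2 seats).
Remainders in descending order: Rivermont 0.7663, Pinehurst 0.5970, Claybrook 0.5640, Oakdale 0.0727.
Largest remainders: Rivermont, Pinehurst receive the extra seats.

Oakdale 7, Rivermont 5, Pinehurst 3, Claybrook 4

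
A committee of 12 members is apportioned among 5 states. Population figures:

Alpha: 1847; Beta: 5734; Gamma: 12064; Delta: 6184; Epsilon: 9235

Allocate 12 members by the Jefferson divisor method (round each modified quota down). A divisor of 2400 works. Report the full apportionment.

Alpha=0, Beta=2, Gamma=5, Delta=2, Epsilon=3

With modified divisor 2400: modified quotas Alpha 0.770, Beta 2.389, Gamma 5.027, Delta 2.577, Epsilon 3.848.
Rounding down: Alpha 0, Beta 2, Gamma 5, Delta 2, Epsilon 3 (total 12).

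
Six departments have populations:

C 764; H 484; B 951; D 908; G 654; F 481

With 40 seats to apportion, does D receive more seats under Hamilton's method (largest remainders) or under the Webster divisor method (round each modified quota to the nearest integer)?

Hamilton: C 7, H 5, B 9, D 9, G 6, F 4.
Webster: C 7, H 5, B 9, D 8, G 6, F 5.
D gets 9 under Hamilton and 8 under Webster.

Hamilton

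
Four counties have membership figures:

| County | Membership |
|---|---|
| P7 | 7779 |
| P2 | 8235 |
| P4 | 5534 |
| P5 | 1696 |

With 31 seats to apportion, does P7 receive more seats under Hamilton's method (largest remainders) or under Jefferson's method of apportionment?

Hamilton: P7 10, P2 11, P4 8, P5 2.
Jefferson: P7 11, P2 11, P4 7, P5 2.
P7 gets 10 under Hamilton and 11 under Jefferson.

Jefferson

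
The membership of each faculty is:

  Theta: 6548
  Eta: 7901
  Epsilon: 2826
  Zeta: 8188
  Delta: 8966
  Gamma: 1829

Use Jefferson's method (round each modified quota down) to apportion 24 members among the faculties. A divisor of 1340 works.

Theta 4, Eta 5, Epsilon 2, Zeta 6, Delta 6, Gamma 1

With modified divisor 1340: modified quotas Theta 4.887, Eta 5.896, Epsilon 2.109, Zeta 6.110, Delta 6.691, Gamma 1.365.
Rounding down: Theta 4, Eta 5, Epsilon 2, Zeta 6, Delta 6, Gamma 1 (total 24).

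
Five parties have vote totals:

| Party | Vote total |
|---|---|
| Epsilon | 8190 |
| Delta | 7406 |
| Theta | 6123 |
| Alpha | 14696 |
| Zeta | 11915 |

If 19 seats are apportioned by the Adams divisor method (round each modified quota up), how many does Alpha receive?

5

Standard divisor 48330/19 ≈ 2543.684; standard quotas: Epsilon 3.220, Delta 2.912, Theta 2.407, Alpha 5.777, Zeta 4.684.
Rounding up gives 4, 3, 3, 6, 5 = 21 seats, so the divisor must be adjusted.
With modified divisor 2960: modified quotas Epsilon 2.767, Delta 2.502, Theta 2.069, Alpha 4.965, Zeta 4.025.
Rounding up: Epsilon 3, Delta 3, Theta 3, Alpha 5, Zeta 5 (total 19).
Alpha receives 5.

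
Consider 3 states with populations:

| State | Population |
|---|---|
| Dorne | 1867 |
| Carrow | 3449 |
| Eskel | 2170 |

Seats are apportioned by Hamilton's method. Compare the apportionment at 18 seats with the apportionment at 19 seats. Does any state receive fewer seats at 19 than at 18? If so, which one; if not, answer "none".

none

At 18 seats: Dorne 5, Carrow 8, Eskel 5.
At 19 seats: Dorne 5, Carrow 9, Eskel 5.
No state's allocation decreased.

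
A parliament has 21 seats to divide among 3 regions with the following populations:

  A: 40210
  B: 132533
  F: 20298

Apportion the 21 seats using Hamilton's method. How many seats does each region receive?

A=4; B=15; F=2

Standard divisor: 193041 ÷ 21 ≈ 9192.429.
Standard quotas: A 4.3743, B 14.4176, F 2.2081.
Lower quotas: A 4, B 14, F 2 (sum 20, leaving 1 seat).
Remainders in descending order: B 0.4176, A 0.3743, F 0.2081.
The surplus seat goes to B.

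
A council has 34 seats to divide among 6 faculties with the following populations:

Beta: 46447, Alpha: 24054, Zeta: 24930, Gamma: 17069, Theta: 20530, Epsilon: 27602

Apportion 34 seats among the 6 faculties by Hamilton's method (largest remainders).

Standard divisor: 160632 ÷ 34 ≈ 4724.471.
Standard quotas: Beta 9.8312, Alpha 5.0914, Zeta 5.2768, Gamma 3.6129, Theta 4.3455, Epsilon 5.8423.
Lower quotas: Beta 9, Alpha 5, Zeta 5, Gamma 3, Theta 4, Epsilon 5 (sum 31, leaving 3 seats).
Remainders in descending order: Epsilon 0.8423, Beta 0.8312, Gamma 0.6129, Theta 0.3455, Zeta 0.2768, Alpha 0.0914.
The surplus seats go to Epsilon, Beta, Gamma.

Beta 10; Alpha 5; Zeta 5; Gamma 4; Theta 4; Epsilon 6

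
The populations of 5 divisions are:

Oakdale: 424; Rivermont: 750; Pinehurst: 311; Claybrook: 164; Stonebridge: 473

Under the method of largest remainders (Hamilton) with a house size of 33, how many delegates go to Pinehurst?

5

Standard divisor: 2122 ÷ 33 ≈ 64.303.
Standard quotas: Oakdale 6.594, Rivermont 11.664, Pinehurst 4.836, Claybrook 2.550, Stonebridge 7.356.
Lower quotas: Oakdale 6, Rivermont 11, Pinehurst 4, Claybrook 2, Stonebridge 7 (sum 30, leaving 3 seats).
Remainders in descending order: Pinehurst 0.836, Rivermont 0.664, Oakdale 0.594, Claybrook 0.550, Stonebridge 0.356.
Largest remainders: Pinehurst, Rivermont, Oakdale receive the extra seats.
Pinehurst receives 5.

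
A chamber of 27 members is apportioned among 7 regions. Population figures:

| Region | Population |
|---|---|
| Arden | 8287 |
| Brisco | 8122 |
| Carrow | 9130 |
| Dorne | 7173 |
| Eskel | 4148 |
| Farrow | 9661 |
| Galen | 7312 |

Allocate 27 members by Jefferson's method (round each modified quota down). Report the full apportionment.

Standard divisor 53833/27 ≈ 1993.815; standard quotas: Arden 4.156, Brisco 4.074, Carrow 4.579, Dorne 3.598, Eskel 2.080, Farrow 4.845, Galen 3.667.
Rounding down gives 4, 4, 4, 3, 2, 4, 3 = 24 seats, so the divisor must be adjusted.
With modified divisor 1810: modified quotas Arden 4.578, Brisco 4.487, Carrow 5.044, Dorne 3.963, Eskel 2.292, Farrow 5.338, Galen 4.040.
Rounding down: Arden 4, Brisco 4, Carrow 5, Dorne 3, Eskel 2, Farrow 5, Galen 4 (total 27).

Arden 4, Brisco 4, Carrow 5, Dorne 3, Eskel 2, Farrow 5, Galen 4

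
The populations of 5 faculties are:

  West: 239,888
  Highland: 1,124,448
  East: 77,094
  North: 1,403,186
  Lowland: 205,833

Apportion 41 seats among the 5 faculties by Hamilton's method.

West 3, Highland 15, East 1, North 19, Lowland 3

The standard divisor is 3050449/41 ≈ 74401.195.
Standard quotas: West 3.2242, Highland 15.1133, East 1.0362, North 18.8597, Lowland 2.7665.
Lower quotas: West 3, Highland 15, East 1, North 18, Lowland 2 (sum 39, leaving 2 seats).
Remainders in descending order: North 0.8597, Lowland 0.7665, West 0.2242, Highland 0.1133, East 0.0362.
Largest remainders: North, Lowland receive the extra seats.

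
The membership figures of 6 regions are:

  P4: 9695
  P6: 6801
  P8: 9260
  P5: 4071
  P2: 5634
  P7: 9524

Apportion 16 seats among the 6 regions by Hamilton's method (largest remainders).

P4 4, P6 2, P8 3, P5 2, P2 2, P7 3

The standard divisor is 44985/16 ≈ 2811.562.
Standard quotas: P4 3.4483, P6 2.4189, P8 3.2935, P5 1.4479, P2 2.0039, P7 3.3874.
Lower quotas: P4 3, P6 2, P8 3, P5 1, P2 2, P7 3 (sum 14, leaving 2 seats).
Remainders in descending order: P4 0.4483, P5 0.4479, P6 0.4189, P7 0.3874, P8 0.2935, P2 0.0039.
Largest remainders: P4, P5 receive the extra seats.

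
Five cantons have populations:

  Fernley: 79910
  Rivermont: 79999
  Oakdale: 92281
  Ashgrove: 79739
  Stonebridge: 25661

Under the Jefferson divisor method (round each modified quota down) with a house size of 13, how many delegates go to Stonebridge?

1

Standard divisor 357590/13 ≈ 27506.923; standard quotas: Fernley 2.905, Rivermont 2.908, Oakdale 3.355, Ashgrove 2.899, Stonebridge 0.933.
Rounding down gives 2, 2, 3, 2, 0 = 9 seats, so the divisor must be adjusted.
With modified divisor 24400: modified quotas Fernley 3.275, Rivermont 3.279, Oakdale 3.782, Ashgrove 3.268, Stonebridge 1.052.
Rounding down: Fernley 3, Rivermont 3, Oakdale 3, Ashgrove 3, Stonebridge 1 (total 13).
Stonebridge receives 1.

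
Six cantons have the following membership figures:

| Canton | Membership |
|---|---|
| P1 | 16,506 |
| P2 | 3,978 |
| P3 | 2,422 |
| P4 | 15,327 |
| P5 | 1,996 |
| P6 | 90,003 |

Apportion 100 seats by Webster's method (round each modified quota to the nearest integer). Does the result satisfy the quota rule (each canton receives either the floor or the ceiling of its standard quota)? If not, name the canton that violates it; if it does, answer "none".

Standard quotas: P1 12.674, P2 3.055, P3 1.860, P4 11.769, P5 1.533, P6 69.110.
Webster allocation: P1 13, P2 3, P3 2, P4 12, P5 2, P6 68.
P6 has quota 69.110 (lower 69, upper 70) but receives 68 — outside the quota interval.

P6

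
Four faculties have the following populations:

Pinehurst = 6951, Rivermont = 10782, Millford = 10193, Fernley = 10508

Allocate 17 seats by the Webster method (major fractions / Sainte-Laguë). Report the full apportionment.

Standard divisor 38434/17 ≈ 2260.824; standard quotas: Pinehurst 3.075, Rivermont 4.769, Millford 4.509, Fernley 4.648.
Rounding to the nearest integer gives 3, 5, 5, 5 = 18 seats, so the divisor must be adjusted.
With modified divisor 2300: modified quotas Pinehurst 3.022, Rivermont 4.688, Millford 4.432, Fernley 4.569.
Rounding to the nearest integer: Pinehurst 3, Rivermont 5, Millford 4, Fernley 5 (total 17).

Pinehurst 3, Rivermont 5, Millford 4, Fernley 5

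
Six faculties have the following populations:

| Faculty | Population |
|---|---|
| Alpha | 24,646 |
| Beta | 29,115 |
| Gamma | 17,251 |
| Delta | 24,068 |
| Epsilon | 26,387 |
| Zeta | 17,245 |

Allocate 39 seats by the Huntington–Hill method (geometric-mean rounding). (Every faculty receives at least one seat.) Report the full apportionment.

Alpha 7, Beta 8, Gamma 5, Delta 7, Epsilon 7, Zeta 5

With divisor 3620: modified quotas Alpha 6.808, Beta 8.043, Gamma 4.765, Delta 6.649, Epsilon 7.289, Zeta 4.764.
Geometric-mean thresholds: Alpha √(6·7)=6.481, Beta √(8·9)=8.485, Gamma √(4·5)=4.472, Delta √(6·7)=6.481, Epsilon √(7·8)=7.483, Zeta √(4·5)=4.472.
Each quota rounded against its threshold gives Alpha 7, Beta 8, Gamma 5, Delta 7, Epsilon 7, Zeta 5 (total 39).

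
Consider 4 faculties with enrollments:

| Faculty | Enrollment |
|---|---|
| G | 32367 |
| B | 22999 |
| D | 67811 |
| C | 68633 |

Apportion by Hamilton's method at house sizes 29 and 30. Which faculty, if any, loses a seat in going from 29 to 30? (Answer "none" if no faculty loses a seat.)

At 29 seats: G 5, B 4, D 10, C 10.
At 30 seats: G 5, B 3, D 11, C 11.
B drops from 4 to 3.

B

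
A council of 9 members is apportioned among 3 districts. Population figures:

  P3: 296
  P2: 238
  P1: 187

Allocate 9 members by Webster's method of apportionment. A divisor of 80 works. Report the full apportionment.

P3: 4; P2: 3; P1: 2

With modified divisor 80: modified quotas P3 3.700, P2 2.975, P1 2.337.
Rounding to the nearest integer: P3 4, P2 3, P1 2 (total 9).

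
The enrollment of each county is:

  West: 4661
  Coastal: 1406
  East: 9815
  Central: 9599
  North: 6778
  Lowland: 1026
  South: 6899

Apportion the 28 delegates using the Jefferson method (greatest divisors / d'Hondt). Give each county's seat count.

West: 3, Coastal: 1, East: 7, Central: 7, North: 5, Lowland: 0, South: 5

Standard divisor 40184/28 ≈ 1435.143; standard quotas: West 3.248, Coastal 0.980, East 6.839, Central 6.689, North 4.723, Lowland 0.715, South 4.807.
Rounding down gives 3, 0, 6, 6, 4, 0, 4 = 23 seats, so the divisor must be adjusted.
With modified divisor 1300: modified quotas West 3.585, Coastal 1.082, East 7.550, Central 7.384, North 5.214, Lowland 0.789, South 5.307.
Rounding down: West 3, Coastal 1, East 7, Central 7, North 5, Lowland 0, South 5 (total 28).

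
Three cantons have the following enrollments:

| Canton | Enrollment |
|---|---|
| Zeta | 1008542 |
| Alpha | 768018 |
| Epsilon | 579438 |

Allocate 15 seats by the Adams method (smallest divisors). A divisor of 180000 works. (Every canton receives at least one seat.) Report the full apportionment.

With modified divisor 180000: modified quotas Zeta 5.603, Alpha 4.267, Epsilon 3.219.
Rounding up: Zeta 6, Alpha 5, Epsilon 4 (total 15).

Zeta: 6; Alpha: 5; Epsilon: 4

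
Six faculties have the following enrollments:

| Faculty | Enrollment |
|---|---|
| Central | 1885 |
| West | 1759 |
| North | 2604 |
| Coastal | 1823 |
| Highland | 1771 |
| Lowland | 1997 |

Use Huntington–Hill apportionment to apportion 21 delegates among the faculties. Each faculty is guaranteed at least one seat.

With divisor 560: modified quotas Central 3.366, West 3.141, North 4.650, Coastal 3.255, Highland 3.163, Lowland 3.566.
Geometric-mean thresholds: Central √(3·4)=3.464, West √(3·4)=3.464, North √(4·5)=4.472, Coastal √(3·4)=3.464, Highland √(3·4)=3.464, Lowland √(3·4)=3.464.
Each quota rounded against its threshold gives Central 3, West 3, North 5, Coastal 3, Highland 3, Lowland 4 (total 21).

Central 3, West 3, North 5, Coastal 3, Highland 3, Lowland 4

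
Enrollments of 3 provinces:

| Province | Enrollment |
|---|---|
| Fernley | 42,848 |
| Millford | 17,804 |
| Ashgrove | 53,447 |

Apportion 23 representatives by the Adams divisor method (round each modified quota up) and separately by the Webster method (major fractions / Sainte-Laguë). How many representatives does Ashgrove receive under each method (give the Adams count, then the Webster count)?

10 and 11

Adams: Fernley 9, Millford 4, Ashgrove 10.
Webster: Fernley 8, Millford 4, Ashgrove 11.
Ashgrove gets 10 under Adams and 11 under Webster.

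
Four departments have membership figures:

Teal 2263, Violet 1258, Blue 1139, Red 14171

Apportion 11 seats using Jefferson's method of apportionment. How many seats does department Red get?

Standard divisor 18831/11 ≈ 1711.909; standard quotas: Teal 1.322, Violet 0.735, Blue 0.665, Red 8.278.
Rounding down gives 1, 0, 0, 8 = 9 seats, so the divisor must be adjusted.
With modified divisor 1400: modified quotas Teal 1.616, Violet 0.899, Blue 0.814, Red 10.122.
Rounding down: Teal 1, Violet 0, Blue 0, Red 10 (total 11).
Red receives 10.

10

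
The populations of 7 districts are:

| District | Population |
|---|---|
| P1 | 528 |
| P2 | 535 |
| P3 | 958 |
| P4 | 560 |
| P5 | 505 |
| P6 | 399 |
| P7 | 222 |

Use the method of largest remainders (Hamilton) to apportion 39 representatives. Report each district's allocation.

P1 6; P2 6; P3 10; P4 6; P5 5; P6 4; P7 2

Total 3707; standard divisor 3707/39 ≈ 95.051.
Standard quotas: P1 5.555, P2 5.629, P3 10.079, P4 5.892, P5 5.313, P6 4.198, P7 2.336.
Lower quotas: P1 5, P2 5, P3 10, P4 5, P5 5, P6 4, P7 2 (sum 36, leaving 3 seats).
Remainders in descending order: P4 0.892, P2 0.629, P1 0.555, P7 0.336, P5 0.313, P6 0.198, P3 0.079.
Largest remainders: P4, P2, P1 receive the extra seats.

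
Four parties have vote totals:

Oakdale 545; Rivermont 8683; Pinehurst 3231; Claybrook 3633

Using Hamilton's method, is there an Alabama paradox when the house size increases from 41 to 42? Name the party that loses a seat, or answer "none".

At 41 seats: Oakdale 2, Rivermont 22, Pinehurst 8, Claybrook 9.
At 42 seats: Oakdale 1, Rivermont 23, Pinehurst 8, Claybrook 10.
Oakdale drops from 2 to 1.

Oakdale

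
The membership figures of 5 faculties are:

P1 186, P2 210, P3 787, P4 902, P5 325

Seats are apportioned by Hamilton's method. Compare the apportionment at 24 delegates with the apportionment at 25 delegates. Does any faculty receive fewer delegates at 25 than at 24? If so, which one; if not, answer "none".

none

At 24 seats: P1 2, P2 2, P3 8, P4 9, P5 3.
At 25 seats: P1 2, P2 2, P3 8, P4 9, P5 4.
No faculty's allocation decreased.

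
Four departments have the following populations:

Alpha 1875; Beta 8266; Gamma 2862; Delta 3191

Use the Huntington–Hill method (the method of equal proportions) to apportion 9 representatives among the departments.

With divisor 1936: modified quotas Alpha 0.968, Beta 4.270, Gamma 1.478, Delta 1.648.
Geometric-mean thresholds: Alpha (min 1), Beta √(4·5)=4.472, Gamma √(1·2)=1.414, Delta √(1·2)=1.414.
Each quota rounded against its threshold gives Alpha 1, Beta 4, Gamma 2, Delta 2 (total 9).

Alpha: 1, Beta: 4, Gamma: 2, Delta: 2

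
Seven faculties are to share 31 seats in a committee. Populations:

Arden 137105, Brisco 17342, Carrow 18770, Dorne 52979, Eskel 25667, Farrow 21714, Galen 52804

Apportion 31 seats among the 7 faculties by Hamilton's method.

The standard divisor is 326381/31 ≈ 10528.419.
Standard quotas: Arden 13.0224, Brisco 1.6472, Carrow 1.7828, Dorne 5.0320, Eskel 2.4379, Farrow 2.0624, Galen 5.0154.
Lower quotas: Arden 13, Brisco 1, Carrow 1, Dorne 5, Eskel 2, Farrow 2, Galen 5 (sum 29, leaving 2 seats).
Remainders in descending order: Carrow 0.7828, Brisco 0.6472, Eskel 0.4379, Farrow 0.0624, Dorne 0.0320, Arden 0.0224, Galen 0.0154.
Largest remainders: Carrow, Brisco receive the extra seats.

Arden 13, Brisco 2, Carrow 2, Dorne 5, Eskel 2, Farrow 2, Galen 5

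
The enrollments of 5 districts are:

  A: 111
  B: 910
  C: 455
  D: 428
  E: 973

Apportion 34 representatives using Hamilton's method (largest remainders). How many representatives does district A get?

Standard divisor: 2877 ÷ 34 ≈ 84.618.
Standard quotas: A 1.312, B 10.754, C 5.377, D 5.058, E 11.499.
Lower quotas: A 1, B 10, C 5, D 5, E 11 (sum 32, leaving 2 seats).
Remainders in descending order: B 0.754, E 0.499, C 0.377, A 0.312, D 0.058.
The surplus seats go to B, E.
A receives 1.

1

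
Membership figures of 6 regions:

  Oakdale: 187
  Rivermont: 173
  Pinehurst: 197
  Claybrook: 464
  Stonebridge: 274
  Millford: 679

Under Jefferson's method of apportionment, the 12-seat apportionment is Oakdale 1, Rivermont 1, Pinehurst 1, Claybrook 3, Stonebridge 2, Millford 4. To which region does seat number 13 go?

Millford

Priority for the next seat is population ÷ (current seats + 1).
Priorities: Oakdale 93.500, Rivermont 86.500, Pinehurst 98.500, Claybrook 116.000, Stonebridge 91.333, Millford 135.800.
Highest priority: Millford.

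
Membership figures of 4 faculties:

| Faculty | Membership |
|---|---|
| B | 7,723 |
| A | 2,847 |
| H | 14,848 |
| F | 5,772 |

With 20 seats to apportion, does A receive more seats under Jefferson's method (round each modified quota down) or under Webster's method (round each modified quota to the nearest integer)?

Jefferson: B 5, A 1, H 10, F 4.
Webster: B 5, A 2, H 9, F 4.
A gets 1 under Jefferson and 2 under Webster.

Webster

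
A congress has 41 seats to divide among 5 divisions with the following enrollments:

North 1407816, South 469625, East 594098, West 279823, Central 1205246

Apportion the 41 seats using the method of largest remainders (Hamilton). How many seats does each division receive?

North 15, South 5, East 6, West 3, Central 12

Total 3956608; standard divisor 3956608/41 ≈ 96502.634.
Standard quotas: North 14.5884, South 4.8664, East 6.1563, West 2.8996, Central 12.4893.
Lower quotas: North 14, South 4, East 6, West 2, Central 12 (sum 38, leaving 3 seats).
Remainders in descending order: West 0.8996, South 0.8664, North 0.5884, Central 0.4893, East 0.1563.
The surplus seats go to West, South, North.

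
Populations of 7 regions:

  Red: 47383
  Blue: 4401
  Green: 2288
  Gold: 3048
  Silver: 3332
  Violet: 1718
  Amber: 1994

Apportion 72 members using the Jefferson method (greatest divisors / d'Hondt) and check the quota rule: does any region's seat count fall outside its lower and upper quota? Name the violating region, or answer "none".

Standard quotas: Red 53.170, Blue 4.938, Green 2.567, Gold 3.420, Silver 3.739, Violet 1.928, Amber 2.238.
Jefferson allocation: Red 55, Blue 5, Green 2, Gold 3, Silver 3, Violet 2, Amber 2.
Red has quota 53.170 (lower 53, upper 54) but receives 55 — outside the quota interval.

Red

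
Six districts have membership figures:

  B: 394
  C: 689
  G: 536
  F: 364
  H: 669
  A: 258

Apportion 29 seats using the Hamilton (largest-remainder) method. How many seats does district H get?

7

Standard divisor: 2910 ÷ 29 ≈ 100.345.
Standard quotas: B 3.926, C 6.866, G 5.342, F 3.627, H 6.667, A 2.571.
Lower quotas: B 3, C 6, G 5, F 3, H 6, A 2 (sum 25, leaving 4 seats).
Remainders in descending order: B 0.926, C 0.866, H 0.667, F 0.627, A 0.571, G 0.342.
The surplus seats go to B, C, H, F.
H receives 7.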